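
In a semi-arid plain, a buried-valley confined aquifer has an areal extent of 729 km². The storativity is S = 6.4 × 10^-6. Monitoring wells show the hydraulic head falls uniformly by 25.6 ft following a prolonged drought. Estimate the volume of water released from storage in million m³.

ΔV ≈ 0.0364 million m³

A = 729 km² = 7.29 × 10^8 m²
Δh = 25.6 ft = 7.803 m
ΔV = S × A × Δh = 6.4 × 10^-6 × 7.29 × 10^8 m² × 7.803 m = 36410 m³
ΔV = 36410 m³ = 0.03641 million m³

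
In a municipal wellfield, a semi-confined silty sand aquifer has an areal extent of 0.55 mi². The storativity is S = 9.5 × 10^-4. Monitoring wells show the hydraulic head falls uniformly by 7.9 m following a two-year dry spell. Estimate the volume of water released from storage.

A = 0.55 mi² = 1.424 × 10^6 m²
ΔV = S × A × Δh = 9.5 × 10^-4 × 1.424 × 10^6 m² × 7.9 m = 10690 m³

ΔV ≈ 10700 m³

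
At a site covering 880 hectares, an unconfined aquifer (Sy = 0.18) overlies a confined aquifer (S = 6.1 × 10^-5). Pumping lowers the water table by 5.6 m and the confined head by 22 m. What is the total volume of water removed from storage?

A = 880 hectares = 8.8 × 10^6 m²
Unconfined: ΔV_u = Sy × A × Δh_u = 0.18 × 8.8 × 10^6 × 5.6 = 8.87 × 10^6 m³
Confined: ΔV_c = S × A × Δh_c = 6.1 × 10^-5 × 8.8 × 10^6 × 22 = 11810 m³
Total ΔV = 8.87 × 10^6 + 11810 = 8.882 × 10^6 m³

ΔV ≈ 8.88 × 10^6 m³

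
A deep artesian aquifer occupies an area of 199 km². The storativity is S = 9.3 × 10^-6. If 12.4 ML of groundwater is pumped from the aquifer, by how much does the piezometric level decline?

A = 199 km² = 1.99 × 10^8 m²
ΔV = 12.4 ML = 12400 m³
Δh = ΔV / (S × A) = 12400 m³ / (9.3 × 10^-6 × 1.99 × 10^8 m²) = 6.7 m

Δh ≈ 6.7 m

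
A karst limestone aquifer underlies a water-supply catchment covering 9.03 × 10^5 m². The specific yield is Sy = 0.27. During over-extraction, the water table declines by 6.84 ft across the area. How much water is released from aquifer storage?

Δh = 6.84 ft = 2.085 m
ΔV = Sy × A × Δh = 0.27 × 9.03 × 10^5 m² × 2.085 m = 5.083 × 10^5 m³

ΔV ≈ 5.08 × 10^5 m³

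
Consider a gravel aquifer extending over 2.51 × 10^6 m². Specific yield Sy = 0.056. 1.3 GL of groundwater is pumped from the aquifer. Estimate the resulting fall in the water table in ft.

Δh ≈ 30.3 ft

ΔV = 1.3 GL = 1.3 × 10^6 m³
Δh = ΔV / (Sy × A) = 1.3 × 10^6 m³ / (0.056 × 2.51 × 10^6 m²) = 9.249 m
Δh = 9.249 m = 30.34 ft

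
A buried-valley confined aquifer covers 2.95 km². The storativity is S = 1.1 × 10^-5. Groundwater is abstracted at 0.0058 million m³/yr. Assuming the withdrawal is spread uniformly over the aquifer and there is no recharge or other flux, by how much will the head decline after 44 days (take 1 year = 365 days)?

A = 2.95 km² = 2.95 × 10^6 m²
Q = 0.0058 million m³/yr = 15.89 m³/d
ΔV = Q × t = 15.89 m³/d × 44 d = 699.2 m³
Δh = ΔV / (S × A) = 699.2 / (1.1 × 10^-5 × 2.95 × 10^6) = 21.55 m

Δh ≈ 21.5 m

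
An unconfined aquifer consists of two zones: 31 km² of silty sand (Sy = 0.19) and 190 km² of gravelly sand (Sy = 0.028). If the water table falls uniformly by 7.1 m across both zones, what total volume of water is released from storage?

A₁ = 31 km² = 3.1 × 10^7 m²; A₂ = 190 km² = 1.9 × 10^8 m²
ΔV₁ = 0.19 × 3.1 × 10^7 × 7.1 = 4.182 × 10^7 m³
ΔV₂ = 0.028 × 1.9 × 10^8 × 7.1 = 3.777 × 10^7 m³
ΔV = ΔV₁ + ΔV₂ = 7.959 × 10^7 m³

ΔV ≈ 7.96 × 10^7 m³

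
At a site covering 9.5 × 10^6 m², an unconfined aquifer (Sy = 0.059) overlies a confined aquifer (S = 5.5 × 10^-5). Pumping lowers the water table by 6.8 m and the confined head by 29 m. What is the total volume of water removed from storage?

ΔV ≈ 3.83 × 10^6 m³

Unconfined: ΔV_u = Sy × A × Δh_u = 0.059 × 9.5 × 10^6 × 6.8 = 3.811 × 10^6 m³
Confined: ΔV_c = S × A × Δh_c = 5.5 × 10^-5 × 9.5 × 10^6 × 29 = 15150 m³
Total ΔV = 3.811 × 10^6 + 15150 = 3.827 × 10^6 m³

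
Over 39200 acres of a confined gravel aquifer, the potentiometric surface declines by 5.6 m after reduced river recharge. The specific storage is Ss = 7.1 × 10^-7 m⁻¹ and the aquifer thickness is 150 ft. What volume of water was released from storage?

ΔV ≈ 28800 m³

b = 150 ft = 45.72 m
S = Ss × b = 7.1 × 10^-7 m⁻¹ × 45.72 m = 3.246 × 10^-5
A = 39200 acres = 1.586 × 10^8 m²
ΔV = S × A × Δh = 3.246 × 10^-5 × 1.586 × 10^8 m² × 5.6 m = 28840 m³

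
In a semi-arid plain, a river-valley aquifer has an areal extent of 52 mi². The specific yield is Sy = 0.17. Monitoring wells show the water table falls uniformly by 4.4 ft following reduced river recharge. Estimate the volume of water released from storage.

A = 52 mi² = 1.347 × 10^8 m²
Δh = 4.4 ft = 1.341 m
ΔV = Sy × A × Δh = 0.17 × 1.347 × 10^8 m² × 1.341 m = 3.071 × 10^7 m³

ΔV ≈ 3.07 × 10^7 m³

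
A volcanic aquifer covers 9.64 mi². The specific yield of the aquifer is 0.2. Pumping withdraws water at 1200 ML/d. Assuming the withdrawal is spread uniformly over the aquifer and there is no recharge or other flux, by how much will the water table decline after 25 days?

Δh ≈ 6.01 m

A = 9.64 mi² = 2.497 × 10^7 m²
Q = 1200 ML/d = 1.2 × 10^6 m³/d
ΔV = Q × t = 1.2 × 10^6 m³/d × 25 d = 3 × 10^7 m³
Δh = ΔV / (Sy × A) = 3 × 10^7 / (0.2 × 2.497 × 10^7) = 6.008 m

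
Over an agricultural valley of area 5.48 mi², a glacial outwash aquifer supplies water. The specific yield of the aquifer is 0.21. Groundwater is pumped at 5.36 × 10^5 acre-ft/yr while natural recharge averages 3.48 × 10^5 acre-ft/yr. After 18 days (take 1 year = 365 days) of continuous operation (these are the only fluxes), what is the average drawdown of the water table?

Δh ≈ 3.84 m

A = 5.48 mi² = 1.419 × 10^7 m²
Net abstraction = 5.36 × 10^5 − 3.48 × 10^5 = 1.88 × 10^5 acre-ft/yr
Q_net = 1.88 × 10^5 acre-ft/yr = 6.353 × 10^5 m³/d
ΔV = Q × t = 6.353 × 10^5 m³/d × 18 d = 1.144 × 10^7 m³
Δh = ΔV / (Sy × A) = 1.144 × 10^7 / (0.21 × 1.419 × 10^7) = 3.837 m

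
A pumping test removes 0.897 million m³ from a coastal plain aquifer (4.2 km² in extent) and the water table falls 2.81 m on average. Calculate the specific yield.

Sy ≈ 0.076

A = 4.2 km² = 4.2 × 10^6 m²
ΔV = 0.897 million m³ = 8.97 × 10^5 m³
Sy = ΔV / (A × Δh) = 8.97 × 10^5 m³ / (4.2 × 10^6 m² × 2.81 m) = 0.076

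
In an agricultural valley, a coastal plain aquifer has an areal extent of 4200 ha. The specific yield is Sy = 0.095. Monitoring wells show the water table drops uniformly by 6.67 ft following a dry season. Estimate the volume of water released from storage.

A = 4200 ha = 4.2 × 10^7 m²
Δh = 6.67 ft = 2.033 m
ΔV = Sy × A × Δh = 0.095 × 4.2 × 10^7 m² × 2.033 m = 8.112 × 10^6 m³

ΔV ≈ 8.11 × 10^6 m³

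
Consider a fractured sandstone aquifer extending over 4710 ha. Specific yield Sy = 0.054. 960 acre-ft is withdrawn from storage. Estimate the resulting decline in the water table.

Δh ≈ 0.466 m

A = 4710 ha = 4.71 × 10^7 m²
ΔV = 960 acre-ft = 1.184 × 10^6 m³
Δh = ΔV / (Sy × A) = 1.184 × 10^6 m³ / (0.054 × 4.71 × 10^7 m²) = 0.4656 m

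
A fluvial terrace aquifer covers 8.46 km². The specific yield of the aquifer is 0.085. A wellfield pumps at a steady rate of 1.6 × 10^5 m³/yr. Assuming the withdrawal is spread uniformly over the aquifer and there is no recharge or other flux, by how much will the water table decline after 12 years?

A = 8.46 km² = 8.46 × 10^6 m²
Q = 1.6 × 10^5 m³/yr = 438.4 m³/d
t = 12 years = 4380 d
ΔV = Q × t = 438.4 m³/d × 4380 d = 1.92 × 10^6 m³
Δh = ΔV / (Sy × A) = 1.92 × 10^6 / (0.085 × 8.46 × 10^6) = 2.67 m

Δh ≈ 2.67 m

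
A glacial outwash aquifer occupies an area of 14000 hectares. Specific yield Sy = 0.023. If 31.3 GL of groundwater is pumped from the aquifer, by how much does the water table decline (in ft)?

Δh ≈ 31.9 ft

A = 14000 hectares = 1.4 × 10^8 m²
ΔV = 31.3 GL = 3.13 × 10^7 m³
Δh = ΔV / (Sy × A) = 3.13 × 10^7 m³ / (0.023 × 1.4 × 10^8 m²) = 9.72 m
Δh = 9.72 m = 31.89 ft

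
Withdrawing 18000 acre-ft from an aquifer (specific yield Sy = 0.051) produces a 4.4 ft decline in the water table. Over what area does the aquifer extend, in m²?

Δh = 4.4 ft = 1.341 m
ΔV = 18000 acre-ft = 2.22 × 10^7 m³
A = ΔV / (Sy × Δh) = 2.22 × 10^7 / (0.051 × 1.341) = 3.246 × 10^8 m²

A ≈ 3.25 × 10^8 m²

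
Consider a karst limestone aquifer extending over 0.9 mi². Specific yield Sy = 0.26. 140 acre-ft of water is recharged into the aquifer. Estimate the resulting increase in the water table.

Δh ≈ 0.285 m

A = 0.9 mi² = 2.331 × 10^6 m²
ΔV = 140 acre-ft = 1.727 × 10^5 m³
Δh = ΔV / (Sy × A) = 1.727 × 10^5 m³ / (0.26 × 2.331 × 10^6 m²) = 0.2849 m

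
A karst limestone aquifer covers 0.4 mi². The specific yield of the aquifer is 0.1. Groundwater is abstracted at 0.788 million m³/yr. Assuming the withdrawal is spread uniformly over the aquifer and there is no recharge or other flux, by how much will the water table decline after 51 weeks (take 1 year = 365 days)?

A = 0.4 mi² = 1.036 × 10^6 m²
Q = 0.788 million m³/yr = 2159 m³/d
t = 51 weeks = 357 d
ΔV = Q × t = 2159 m³/d × 357 d = 7.707 × 10^5 m³
Δh = ΔV / (Sy × A) = 7.707 × 10^5 / (0.1 × 1.036 × 10^6) = 7.44 m

Δh ≈ 7.44 m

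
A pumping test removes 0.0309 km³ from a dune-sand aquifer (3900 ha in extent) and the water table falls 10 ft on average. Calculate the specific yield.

A = 3900 ha = 3.9 × 10^7 m²
Δh = 10 ft = 3.048 m
ΔV = 0.0309 km³ = 3.09 × 10^7 m³
Sy = ΔV / (A × Δh) = 3.09 × 10^7 m³ / (3.9 × 10^7 m² × 3.048 m) = 0.2599

Sy ≈ 0.26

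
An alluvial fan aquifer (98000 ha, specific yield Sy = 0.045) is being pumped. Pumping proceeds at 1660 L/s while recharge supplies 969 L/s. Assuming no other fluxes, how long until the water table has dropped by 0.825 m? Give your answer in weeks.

t ≈ 87.1 weeks

A = 98000 ha = 9.8 × 10^8 m²
ΔV = Sy × A × Δh = 0.045 × 9.8 × 10^8 × 0.825 = 3.638 × 10^7 m³
Net withdrawal = 1660 − 969 = 691 L/s = 59700 m³/d
t = ΔV / Q = 3.638 × 10^7 m³ / 59700 m³/d = 609.4 d
t = 609.4 d ≈ 87.06 weeks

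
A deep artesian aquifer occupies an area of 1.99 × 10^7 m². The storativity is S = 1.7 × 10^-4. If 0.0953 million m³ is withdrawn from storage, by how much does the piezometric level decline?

Δh ≈ 28.2 m

ΔV = 0.0953 million m³ = 95300 m³
Δh = ΔV / (S × A) = 95300 m³ / (1.7 × 10^-4 × 1.99 × 10^7 m²) = 28.17 m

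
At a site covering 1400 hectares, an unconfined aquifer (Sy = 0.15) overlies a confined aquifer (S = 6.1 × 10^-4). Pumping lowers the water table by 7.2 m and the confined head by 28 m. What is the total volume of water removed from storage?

ΔV ≈ 1.54 × 10^7 m³

A = 1400 hectares = 1.4 × 10^7 m²
Unconfined: ΔV_u = Sy × A × Δh_u = 0.15 × 1.4 × 10^7 × 7.2 = 1.512 × 10^7 m³
Confined: ΔV_c = S × A × Δh_c = 6.1 × 10^-4 × 1.4 × 10^7 × 28 = 2.391 × 10^5 m³
Total ΔV = 1.512 × 10^7 + 2.391 × 10^5 = 1.536 × 10^7 m³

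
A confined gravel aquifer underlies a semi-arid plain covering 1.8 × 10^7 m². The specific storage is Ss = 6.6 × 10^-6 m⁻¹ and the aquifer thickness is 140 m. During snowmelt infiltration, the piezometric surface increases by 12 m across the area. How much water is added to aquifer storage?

S = Ss × b = 6.6 × 10^-6 m⁻¹ × 140 m = 9.24 × 10^-4
ΔV = S × A × Δh = 9.24 × 10^-4 × 1.8 × 10^7 m² × 12 m = 1.996 × 10^5 m³

ΔV ≈ 2 × 10^5 m³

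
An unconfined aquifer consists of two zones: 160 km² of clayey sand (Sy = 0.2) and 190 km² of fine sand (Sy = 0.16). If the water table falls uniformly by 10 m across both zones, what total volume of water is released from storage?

A₁ = 160 km² = 1.6 × 10^8 m²; A₂ = 190 km² = 1.9 × 10^8 m²
ΔV₁ = 0.2 × 1.6 × 10^8 × 10 = 3.2 × 10^8 m³
ΔV₂ = 0.16 × 1.9 × 10^8 × 10 = 3.04 × 10^8 m³
ΔV = ΔV₁ + ΔV₂ = 6.24 × 10^8 m³

ΔV ≈ 6.24 × 10^8 m³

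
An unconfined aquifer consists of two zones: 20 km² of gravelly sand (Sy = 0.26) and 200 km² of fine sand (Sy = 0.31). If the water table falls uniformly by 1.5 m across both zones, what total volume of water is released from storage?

A₁ = 20 km² = 2 × 10^7 m²; A₂ = 200 km² = 2 × 10^8 m²
ΔV₁ = 0.26 × 2 × 10^7 × 1.5 = 7.8 × 10^6 m³
ΔV₂ = 0.31 × 2 × 10^8 × 1.5 = 9.3 × 10^7 m³
ΔV = ΔV₁ + ΔV₂ = 1.008 × 10^8 m³

ΔV ≈ 1.01 × 10^8 m³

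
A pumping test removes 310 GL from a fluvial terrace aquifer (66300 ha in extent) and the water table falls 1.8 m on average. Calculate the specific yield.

Sy ≈ 0.26

A = 66300 ha = 6.63 × 10^8 m²
ΔV = 310 GL = 3.1 × 10^8 m³
Sy = ΔV / (A × Δh) = 3.1 × 10^8 m³ / (6.63 × 10^8 m² × 1.8 m) = 0.2598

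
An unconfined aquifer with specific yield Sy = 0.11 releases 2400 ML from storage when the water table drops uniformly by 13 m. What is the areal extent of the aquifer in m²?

ΔV = 2400 ML = 2.4 × 10^6 m³
A = ΔV / (Sy × Δh) = 2.4 × 10^6 / (0.11 × 13) = 1.678 × 10^6 m²

A ≈ 1.68 × 10^6 m²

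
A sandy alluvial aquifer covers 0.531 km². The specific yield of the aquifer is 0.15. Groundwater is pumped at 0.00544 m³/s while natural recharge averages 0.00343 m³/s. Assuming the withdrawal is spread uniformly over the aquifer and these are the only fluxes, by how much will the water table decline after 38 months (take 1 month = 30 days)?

Δh ≈ 2.49 m

A = 0.531 km² = 5.31 × 10^5 m²
Net abstraction = 0.00544 − 0.00343 = 0.00201 m³/s
Q_net = 0.00201 m³/s = 173.7 m³/d
t = 38 months = 1140 d
ΔV = Q × t = 173.7 m³/d × 1140 d = 1.98 × 10^5 m³
Δh = ΔV / (Sy × A) = 1.98 × 10^5 / (0.15 × 5.31 × 10^5) = 2.486 m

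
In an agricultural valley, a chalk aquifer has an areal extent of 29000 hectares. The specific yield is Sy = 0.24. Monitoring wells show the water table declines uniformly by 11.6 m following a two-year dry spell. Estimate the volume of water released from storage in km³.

A = 29000 hectares = 2.9 × 10^8 m²
ΔV = Sy × A × Δh = 0.24 × 2.9 × 10^8 m² × 11.6 m = 8.074 × 10^8 m³
ΔV = 8.074 × 10^8 m³ = 0.8074 km³

ΔV ≈ 0.807 km³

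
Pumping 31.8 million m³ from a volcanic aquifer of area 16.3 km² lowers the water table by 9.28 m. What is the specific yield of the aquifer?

Sy ≈ 0.21

A = 16.3 km² = 1.63 × 10^7 m²
ΔV = 31.8 million m³ = 3.18 × 10^7 m³
Sy = ΔV / (A × Δh) = 3.18 × 10^7 m³ / (1.63 × 10^7 m² × 9.28 m) = 0.2102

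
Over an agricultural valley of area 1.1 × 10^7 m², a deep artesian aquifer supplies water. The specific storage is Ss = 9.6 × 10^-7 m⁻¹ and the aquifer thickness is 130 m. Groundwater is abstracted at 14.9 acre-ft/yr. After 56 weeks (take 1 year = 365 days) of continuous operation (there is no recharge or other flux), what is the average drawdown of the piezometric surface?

S = Ss × b = 9.6 × 10^-7 m⁻¹ × 130 m = 1.248 × 10^-4
Q = 14.9 acre-ft/yr = 50.35 m³/d
t = 56 weeks = 392 d
ΔV = Q × t = 50.35 m³/d × 392 d = 19740 m³
Δh = ΔV / (S × A) = 19740 / (1.248 × 10^-4 × 1.1 × 10^7) = 14.38 m

Δh ≈ 14.4 m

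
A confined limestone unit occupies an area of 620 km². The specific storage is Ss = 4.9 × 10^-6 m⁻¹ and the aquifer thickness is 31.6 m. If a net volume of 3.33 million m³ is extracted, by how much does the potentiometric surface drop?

S = Ss × b = 4.9 × 10^-6 m⁻¹ × 31.6 m = 1.548 × 10^-4
A = 620 km² = 6.2 × 10^8 m²
ΔV = 3.33 million m³ = 3.33 × 10^6 m³
Δh = ΔV / (S × A) = 3.33 × 10^6 m³ / (1.548 × 10^-4 × 6.2 × 10^8 m²) = 34.69 m

Δh ≈ 34.7 m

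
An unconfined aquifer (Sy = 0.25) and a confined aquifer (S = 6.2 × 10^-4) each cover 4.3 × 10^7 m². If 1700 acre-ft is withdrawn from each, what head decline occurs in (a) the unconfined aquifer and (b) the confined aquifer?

Δh_u ≈ 0.195 m; Δh_c ≈ 78.7 m

ΔV = 1700 acre-ft = 2.097 × 10^6 m³
Unconfined: Δh_u = ΔV/(Sy·A) = 2.097 × 10^6/(0.25 × 4.3 × 10^7) = 0.1951 m
Confined: Δh_c = ΔV/(S·A) = 2.097 × 10^6/(6.2 × 10^-4 × 4.3 × 10^7) = 78.65 m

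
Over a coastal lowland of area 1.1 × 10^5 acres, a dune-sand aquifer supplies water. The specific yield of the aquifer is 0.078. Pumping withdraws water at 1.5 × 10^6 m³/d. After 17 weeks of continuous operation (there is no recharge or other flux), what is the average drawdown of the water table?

A = 1.1 × 10^5 acres = 4.452 × 10^8 m²
t = 17 weeks = 119 d
ΔV = Q × t = 1.5 × 10^6 m³/d × 119 d = 1.785 × 10^8 m³
Δh = ΔV / (Sy × A) = 1.785 × 10^8 / (0.078 × 4.452 × 10^8) = 5.141 m

Δh ≈ 5.14 m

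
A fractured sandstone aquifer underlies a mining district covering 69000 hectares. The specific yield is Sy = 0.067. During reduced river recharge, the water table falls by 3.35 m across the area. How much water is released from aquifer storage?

A = 69000 hectares = 6.9 × 10^8 m²
ΔV = Sy × A × Δh = 0.067 × 6.9 × 10^8 m² × 3.35 m = 1.549 × 10^8 m³

ΔV ≈ 1.55 × 10^8 m³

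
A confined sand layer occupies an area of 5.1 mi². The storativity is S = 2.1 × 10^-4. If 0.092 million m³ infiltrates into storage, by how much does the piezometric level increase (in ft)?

A = 5.1 mi² = 1.321 × 10^7 m²
ΔV = 0.092 million m³ = 92000 m³
Δh = ΔV / (S × A) = 92000 m³ / (2.1 × 10^-4 × 1.321 × 10^7 m²) = 33.17 m
Δh = 33.17 m = 108.8 ft

Δh ≈ 109 ft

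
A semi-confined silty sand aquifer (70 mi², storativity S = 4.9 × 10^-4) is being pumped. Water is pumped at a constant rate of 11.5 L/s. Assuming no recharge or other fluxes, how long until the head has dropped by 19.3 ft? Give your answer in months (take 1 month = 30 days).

A = 70 mi² = 1.813 × 10^8 m²
Δh = 19.3 ft = 5.883 m
ΔV = S × A × Δh = 4.9 × 10^-4 × 1.813 × 10^8 × 5.883 = 5.226 × 10^5 m³
Q = 11.5 L/s = 993.6 m³/d
t = ΔV / Q = 5.226 × 10^5 m³ / 993.6 m³/d = 526 d
t = 526 d ≈ 17.53 months

t ≈ 17.5 months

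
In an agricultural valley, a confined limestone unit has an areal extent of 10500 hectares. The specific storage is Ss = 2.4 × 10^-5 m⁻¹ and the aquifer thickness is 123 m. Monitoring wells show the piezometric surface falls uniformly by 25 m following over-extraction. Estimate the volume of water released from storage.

ΔV ≈ 7.75 × 10^6 m³

S = Ss × b = 2.4 × 10^-5 m⁻¹ × 123 m = 2.952 × 10^-3
A = 10500 hectares = 1.05 × 10^8 m²
ΔV = S × A × Δh = 0.002952 × 1.05 × 10^8 m² × 25 m = 7.749 × 10^6 m³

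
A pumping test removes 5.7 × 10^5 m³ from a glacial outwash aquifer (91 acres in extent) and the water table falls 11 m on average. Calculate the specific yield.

Sy ≈ 0.14

A = 91 acres = 3.683 × 10^5 m²
Sy = ΔV / (A × Δh) = 5.7 × 10^5 m³ / (3.683 × 10^5 m² × 11 m) = 0.1407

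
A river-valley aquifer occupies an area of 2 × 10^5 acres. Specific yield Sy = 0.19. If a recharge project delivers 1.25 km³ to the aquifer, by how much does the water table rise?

A = 2 × 10^5 acres = 8.094 × 10^8 m²
ΔV = 1.25 km³ = 1.25 × 10^9 m³
Δh = ΔV / (Sy × A) = 1.25 × 10^9 m³ / (0.19 × 8.094 × 10^8 m²) = 8.128 m

Δh ≈ 8.13 m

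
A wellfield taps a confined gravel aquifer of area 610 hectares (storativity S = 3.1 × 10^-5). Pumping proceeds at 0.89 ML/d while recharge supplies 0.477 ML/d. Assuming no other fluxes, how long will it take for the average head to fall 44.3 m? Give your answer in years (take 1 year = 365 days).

t ≈ 0.0556 years

A = 610 hectares = 6.1 × 10^6 m²
ΔV = S × A × Δh = 3.1 × 10^-5 × 6.1 × 10^6 × 44.3 = 8377 m³
Net withdrawal = 0.89 − 0.477 = 0.413 ML/d = 413 m³/d
t = ΔV / Q = 8377 m³ / 413 m³/d = 20.28 d
t = 20.28 d ≈ 0.05557 years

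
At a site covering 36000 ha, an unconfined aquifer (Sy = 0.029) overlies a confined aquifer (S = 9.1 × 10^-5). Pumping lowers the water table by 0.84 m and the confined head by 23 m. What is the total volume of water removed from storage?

A = 36000 ha = 3.6 × 10^8 m²
Unconfined: ΔV_u = Sy × A × Δh_u = 0.029 × 3.6 × 10^8 × 0.84 = 8.77 × 10^6 m³
Confined: ΔV_c = S × A × Δh_c = 9.1 × 10^-5 × 3.6 × 10^8 × 23 = 7.535 × 10^5 m³
Total ΔV = 8.77 × 10^6 + 7.535 × 10^5 = 9.523 × 10^6 m³

ΔV ≈ 9.52 × 10^6 m³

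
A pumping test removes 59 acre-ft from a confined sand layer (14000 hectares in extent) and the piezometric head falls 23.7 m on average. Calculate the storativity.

A = 14000 hectares = 1.4 × 10^8 m²
ΔV = 59 acre-ft = 72780 m³
S = ΔV / (A × Δh) = 72780 m³ / (1.4 × 10^8 m² × 23.7 m) = 2.193 × 10^-5

S ≈ 2.2 × 10^-5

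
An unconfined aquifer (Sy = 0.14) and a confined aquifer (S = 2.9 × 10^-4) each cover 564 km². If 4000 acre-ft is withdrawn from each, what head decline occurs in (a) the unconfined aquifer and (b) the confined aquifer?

A = 564 km² = 5.64 × 10^8 m²
ΔV = 4000 acre-ft = 4.934 × 10^6 m³
Unconfined: Δh_u = ΔV/(Sy·A) = 4.934 × 10^6/(0.14 × 5.64 × 10^8) = 0.06249 m
Confined: Δh_c = ΔV/(S·A) = 4.934 × 10^6/(2.9 × 10^-4 × 5.64 × 10^8) = 30.17 m

Δh_u ≈ 0.0625 m; Δh_c ≈ 30.2 m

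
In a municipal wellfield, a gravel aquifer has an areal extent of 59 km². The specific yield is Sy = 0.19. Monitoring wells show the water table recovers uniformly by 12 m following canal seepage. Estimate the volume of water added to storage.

A = 59 km² = 5.9 × 10^7 m²
ΔV = Sy × A × Δh = 0.19 × 5.9 × 10^7 m² × 12 m = 1.345 × 10^8 m³

ΔV ≈ 1.35 × 10^8 m³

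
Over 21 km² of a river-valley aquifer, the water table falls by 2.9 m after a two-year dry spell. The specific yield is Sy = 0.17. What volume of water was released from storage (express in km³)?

ΔV ≈ 0.0104 km³

A = 21 km² = 2.1 × 10^7 m²
ΔV = Sy × A × Δh = 0.17 × 2.1 × 10^7 m² × 2.9 m = 1.035 × 10^7 m³
ΔV = 1.035 × 10^7 m³ = 0.01035 km³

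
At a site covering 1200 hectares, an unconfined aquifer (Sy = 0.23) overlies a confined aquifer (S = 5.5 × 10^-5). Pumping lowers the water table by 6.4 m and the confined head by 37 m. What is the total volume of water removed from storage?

ΔV ≈ 1.77 × 10^7 m³

A = 1200 hectares = 1.2 × 10^7 m²
Unconfined: ΔV_u = Sy × A × Δh_u = 0.23 × 1.2 × 10^7 × 6.4 = 1.766 × 10^7 m³
Confined: ΔV_c = S × A × Δh_c = 5.5 × 10^-5 × 1.2 × 10^7 × 37 = 24420 m³
Total ΔV = 1.766 × 10^7 + 24420 = 1.769 × 10^7 m³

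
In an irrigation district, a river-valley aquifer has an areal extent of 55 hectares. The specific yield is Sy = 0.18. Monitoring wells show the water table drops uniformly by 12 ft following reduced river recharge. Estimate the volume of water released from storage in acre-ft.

ΔV ≈ 294 acre-ft

A = 55 hectares = 5.5 × 10^5 m²
Δh = 12 ft = 3.658 m
ΔV = Sy × A × Δh = 0.18 × 5.5 × 10^5 m² × 3.658 m = 3.621 × 10^5 m³
ΔV = 3.621 × 10^5 m³ = 293.6 acre-ft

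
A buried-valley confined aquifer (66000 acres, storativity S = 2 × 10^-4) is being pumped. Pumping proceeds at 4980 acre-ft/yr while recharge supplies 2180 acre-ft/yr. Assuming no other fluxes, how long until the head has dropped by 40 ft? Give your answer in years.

t ≈ 0.189 years

A = 66000 acres = 2.671 × 10^8 m²
Δh = 40 ft = 12.19 m
ΔV = S × A × Δh = 2 × 10^-4 × 2.671 × 10^8 × 12.19 = 6.513 × 10^5 m³
Net withdrawal = 4980 − 2180 = 2800 acre-ft/yr = 9462 m³/d
t = ΔV / Q = 6.513 × 10^5 m³ / 9462 m³/d = 68.83 d
t = 68.83 d ≈ 0.1886 years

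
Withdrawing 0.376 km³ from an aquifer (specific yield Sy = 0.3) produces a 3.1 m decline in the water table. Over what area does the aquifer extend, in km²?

ΔV = 0.376 km³ = 3.76 × 10^8 m³
A = ΔV / (Sy × Δh) = 3.76 × 10^8 / (0.3 × 3.1) = 4.043 × 10^8 m²
A = 4.043 × 10^8 m² = 404.3 km²

A ≈ 404 km²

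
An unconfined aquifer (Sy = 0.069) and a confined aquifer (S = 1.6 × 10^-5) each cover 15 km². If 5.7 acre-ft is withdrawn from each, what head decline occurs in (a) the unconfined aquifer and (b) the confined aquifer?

Δh_u ≈ 0.00679 m; Δh_c ≈ 29.3 m

A = 15 km² = 1.5 × 10^7 m²
ΔV = 5.7 acre-ft = 7031 m³
Unconfined: Δh_u = ΔV/(Sy·A) = 7031/(0.069 × 1.5 × 10^7) = 0.006793 m
Confined: Δh_c = ΔV/(S·A) = 7031/(1.6 × 10^-5 × 1.5 × 10^7) = 29.3 m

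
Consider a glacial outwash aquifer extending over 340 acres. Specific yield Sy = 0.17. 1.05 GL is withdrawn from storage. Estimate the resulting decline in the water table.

Δh ≈ 4.49 m

A = 340 acres = 1.376 × 10^6 m²
ΔV = 1.05 GL = 1.05 × 10^6 m³
Δh = ΔV / (Sy × A) = 1.05 × 10^6 m³ / (0.17 × 1.376 × 10^6 m²) = 4.489 m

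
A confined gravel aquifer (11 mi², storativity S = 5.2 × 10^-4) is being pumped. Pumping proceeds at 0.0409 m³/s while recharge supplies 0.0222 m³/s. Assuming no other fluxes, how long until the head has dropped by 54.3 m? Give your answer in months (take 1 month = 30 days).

A = 11 mi² = 2.849 × 10^7 m²
ΔV = S × A × Δh = 5.2 × 10^-4 × 2.849 × 10^7 × 54.3 = 8.044 × 10^5 m³
Net withdrawal = 0.0409 − 0.0222 = 0.0187 m³/s = 1616 m³/d
t = ΔV / Q = 8.044 × 10^5 m³ / 1616 m³/d = 497.9 d
t = 497.9 d ≈ 16.6 months

t ≈ 16.6 months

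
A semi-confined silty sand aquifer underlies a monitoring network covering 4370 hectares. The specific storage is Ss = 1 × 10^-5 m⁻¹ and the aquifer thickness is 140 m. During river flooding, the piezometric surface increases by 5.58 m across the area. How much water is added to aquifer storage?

ΔV ≈ 3.41 × 10^5 m³

S = Ss × b = 1 × 10^-5 m⁻¹ × 140 m = 1.4 × 10^-3
A = 4370 hectares = 4.37 × 10^7 m²
ΔV = S × A × Δh = 0.0014 × 4.37 × 10^7 m² × 5.58 m = 3.414 × 10^5 m³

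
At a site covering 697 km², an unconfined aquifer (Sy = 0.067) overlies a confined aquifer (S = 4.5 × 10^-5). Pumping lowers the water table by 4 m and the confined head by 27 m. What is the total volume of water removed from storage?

ΔV ≈ 1.88 × 10^8 m³

A = 697 km² = 6.97 × 10^8 m²
Unconfined: ΔV_u = Sy × A × Δh_u = 0.067 × 6.97 × 10^8 × 4 = 1.868 × 10^8 m³
Confined: ΔV_c = S × A × Δh_c = 4.5 × 10^-5 × 6.97 × 10^8 × 27 = 8.469 × 10^5 m³
Total ΔV = 1.868 × 10^8 + 8.469 × 10^5 = 1.876 × 10^8 m³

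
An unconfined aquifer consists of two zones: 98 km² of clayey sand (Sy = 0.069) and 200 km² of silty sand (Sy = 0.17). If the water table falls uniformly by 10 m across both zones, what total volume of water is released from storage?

A₁ = 98 km² = 9.8 × 10^7 m²; A₂ = 200 km² = 2 × 10^8 m²
ΔV₁ = 0.069 × 9.8 × 10^7 × 10 = 6.762 × 10^7 m³
ΔV₂ = 0.17 × 2 × 10^8 × 10 = 3.4 × 10^8 m³
ΔV = ΔV₁ + ΔV₂ = 4.076 × 10^8 m³

ΔV ≈ 4.08 × 10^8 m³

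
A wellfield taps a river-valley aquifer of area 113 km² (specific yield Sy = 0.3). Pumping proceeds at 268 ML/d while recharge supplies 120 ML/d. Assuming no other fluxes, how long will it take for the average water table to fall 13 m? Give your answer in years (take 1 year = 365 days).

t ≈ 8.16 years

A = 113 km² = 1.13 × 10^8 m²
ΔV = Sy × A × Δh = 0.3 × 1.13 × 10^8 × 13 = 4.407 × 10^8 m³
Net withdrawal = 268 − 120 = 148 ML/d = 1.48 × 10^5 m³/d
t = ΔV / Q = 4.407 × 10^8 m³ / 1.48 × 10^5 m³/d = 2978 d
t = 2978 d ≈ 8.158 years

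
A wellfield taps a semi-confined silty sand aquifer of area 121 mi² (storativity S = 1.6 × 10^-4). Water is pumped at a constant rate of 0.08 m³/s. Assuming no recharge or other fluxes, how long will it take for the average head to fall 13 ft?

A = 121 mi² = 3.134 × 10^8 m²
Δh = 13 ft = 3.962 m
ΔV = S × A × Δh = 1.6 × 10^-4 × 3.134 × 10^8 × 3.962 = 1.987 × 10^5 m³
Q = 0.08 m³/s = 6912 m³/d
t = ΔV / Q = 1.987 × 10^5 m³ / 6912 m³/d = 28.74 d

t ≈ 28.7 days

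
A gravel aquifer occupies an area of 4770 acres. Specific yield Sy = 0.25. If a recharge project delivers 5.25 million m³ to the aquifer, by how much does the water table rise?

Δh ≈ 1.09 m

A = 4770 acres = 1.93 × 10^7 m²
ΔV = 5.25 million m³ = 5.25 × 10^6 m³
Δh = ΔV / (Sy × A) = 5.25 × 10^6 m³ / (0.25 × 1.93 × 10^7 m²) = 1.088 m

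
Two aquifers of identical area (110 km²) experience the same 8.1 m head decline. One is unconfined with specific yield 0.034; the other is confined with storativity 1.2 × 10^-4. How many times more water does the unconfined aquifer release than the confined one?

ΔV_u / ΔV_c ≈ 283

A = 110 km² = 1.1 × 10^8 m²
Unconfined: ΔV_u = Sy × A × Δh = 0.034 × 1.1 × 10^8 × 8.1 = 3.029 × 10^7 m³
Confined: ΔV_c = S × A × Δh = 1.2 × 10^-4 × 1.1 × 10^8 × 8.1 = 1.069 × 10^5 m³
Ratio = ΔV_u / ΔV_c = Sy / S = 0.034 / 1.2 × 10^-4 = 283.3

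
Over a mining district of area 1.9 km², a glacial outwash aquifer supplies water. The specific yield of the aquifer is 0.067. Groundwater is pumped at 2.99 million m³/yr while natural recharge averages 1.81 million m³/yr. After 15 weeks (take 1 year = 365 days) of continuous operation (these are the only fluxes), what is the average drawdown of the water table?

A = 1.9 km² = 1.9 × 10^6 m²
Net abstraction = 2.99 − 1.81 = 1.18 million m³/yr
Q_net = 1.18 million m³/yr = 3233 m³/d
t = 15 weeks = 105 d
ΔV = Q × t = 3233 m³/d × 105 d = 3.395 × 10^5 m³
Δh = ΔV / (Sy × A) = 3.395 × 10^5 / (0.067 × 1.9 × 10^6) = 2.667 m

Δh ≈ 2.67 m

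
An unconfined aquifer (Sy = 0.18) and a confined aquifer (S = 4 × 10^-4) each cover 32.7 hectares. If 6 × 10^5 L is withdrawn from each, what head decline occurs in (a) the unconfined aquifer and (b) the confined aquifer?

Δh_u ≈ 0.0102 m; Δh_c ≈ 4.59 m

A = 32.7 hectares = 3.27 × 10^5 m²
ΔV = 6 × 10^5 L = 600 m³
Unconfined: Δh_u = ΔV/(Sy·A) = 600/(0.18 × 3.27 × 10^5) = 0.01019 m
Confined: Δh_c = ΔV/(S·A) = 600/(4 × 10^-4 × 3.27 × 10^5) = 4.587 m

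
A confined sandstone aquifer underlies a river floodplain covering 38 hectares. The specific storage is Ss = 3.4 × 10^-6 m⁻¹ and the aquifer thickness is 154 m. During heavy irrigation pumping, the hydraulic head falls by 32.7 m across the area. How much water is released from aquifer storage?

S = Ss × b = 3.4 × 10^-6 m⁻¹ × 154 m = 5.236 × 10^-4
A = 38 hectares = 3.8 × 10^5 m²
ΔV = S × A × Δh = 5.236 × 10^-4 × 3.8 × 10^5 m² × 32.7 m = 6506 m³

ΔV ≈ 6510 m³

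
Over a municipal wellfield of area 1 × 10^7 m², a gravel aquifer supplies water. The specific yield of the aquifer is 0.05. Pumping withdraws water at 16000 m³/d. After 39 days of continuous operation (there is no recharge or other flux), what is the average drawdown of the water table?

ΔV = Q × t = 16000 m³/d × 39 d = 6.24 × 10^5 m³
Δh = ΔV / (Sy × A) = 6.24 × 10^5 / (0.05 × 1 × 10^7) = 1.248 m

Δh ≈ 1.25 m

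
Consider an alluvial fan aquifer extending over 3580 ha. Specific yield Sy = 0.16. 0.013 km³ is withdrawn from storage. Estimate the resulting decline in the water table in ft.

Δh ≈ 7.45 ft

A = 3580 ha = 3.58 × 10^7 m²
ΔV = 0.013 km³ = 1.3 × 10^7 m³
Δh = ΔV / (Sy × A) = 1.3 × 10^7 m³ / (0.16 × 3.58 × 10^7 m²) = 2.27 m
Δh = 2.27 m = 7.446 ft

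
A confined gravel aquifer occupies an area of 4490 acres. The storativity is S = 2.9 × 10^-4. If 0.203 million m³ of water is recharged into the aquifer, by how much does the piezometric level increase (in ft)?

A = 4490 acres = 1.817 × 10^7 m²
ΔV = 0.203 million m³ = 2.03 × 10^5 m³
Δh = ΔV / (S × A) = 2.03 × 10^5 m³ / (2.9 × 10^-4 × 1.817 × 10^7 m²) = 38.52 m
Δh = 38.52 m = 126.4 ft

Δh ≈ 126 ft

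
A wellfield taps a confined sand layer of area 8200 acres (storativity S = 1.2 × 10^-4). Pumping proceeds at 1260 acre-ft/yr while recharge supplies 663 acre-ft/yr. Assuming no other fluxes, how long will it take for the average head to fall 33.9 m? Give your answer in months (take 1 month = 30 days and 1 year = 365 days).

t ≈ 2.23 months

A = 8200 acres = 3.318 × 10^7 m²
ΔV = S × A × Δh = 1.2 × 10^-4 × 3.318 × 10^7 × 33.9 = 1.35 × 10^5 m³
Net withdrawal = 1260 − 663 = 597 acre-ft/yr = 2018 m³/d
t = ΔV / Q = 1.35 × 10^5 m³ / 2018 m³/d = 66.91 d
t = 66.91 d ≈ 2.23 months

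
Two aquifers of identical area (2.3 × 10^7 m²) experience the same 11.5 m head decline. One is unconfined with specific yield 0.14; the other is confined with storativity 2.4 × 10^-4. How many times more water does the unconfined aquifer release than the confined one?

Unconfined: ΔV_u = Sy × A × Δh = 0.14 × 2.3 × 10^7 × 11.5 = 3.703 × 10^7 m³
Confined: ΔV_c = S × A × Δh = 2.4 × 10^-4 × 2.3 × 10^7 × 11.5 = 63480 m³
Ratio = ΔV_u / ΔV_c = Sy / S = 0.14 / 2.4 × 10^-4 = 583.3

ΔV_u / ΔV_c ≈ 583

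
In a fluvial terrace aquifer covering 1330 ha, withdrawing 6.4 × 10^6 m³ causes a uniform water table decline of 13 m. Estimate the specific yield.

A = 1330 ha = 1.33 × 10^7 m²
Sy = ΔV / (A × Δh) = 6.4 × 10^6 m³ / (1.33 × 10^7 m² × 13 m) = 0.03702

Sy ≈ 0.037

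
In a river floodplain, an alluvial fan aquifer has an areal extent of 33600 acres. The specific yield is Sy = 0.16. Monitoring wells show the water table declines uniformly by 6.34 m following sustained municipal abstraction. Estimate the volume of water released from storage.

ΔV ≈ 1.38 × 10^8 m³

A = 33600 acres = 1.36 × 10^8 m²
ΔV = Sy × A × Δh = 0.16 × 1.36 × 10^8 m² × 6.34 m = 1.379 × 10^8 m³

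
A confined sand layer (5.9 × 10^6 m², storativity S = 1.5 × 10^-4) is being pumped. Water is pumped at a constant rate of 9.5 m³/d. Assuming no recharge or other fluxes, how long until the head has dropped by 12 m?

ΔV = S × A × Δh = 1.5 × 10^-4 × 5.9 × 10^6 × 12 = 10620 m³
t = ΔV / Q = 10620 m³ / 9.5 m³/d = 1118 d

t ≈ 1120 days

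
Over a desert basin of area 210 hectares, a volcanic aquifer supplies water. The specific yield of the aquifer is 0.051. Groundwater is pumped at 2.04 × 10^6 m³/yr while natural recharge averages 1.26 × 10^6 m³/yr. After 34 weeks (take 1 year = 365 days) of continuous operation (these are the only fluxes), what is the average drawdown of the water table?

A = 210 hectares = 2.1 × 10^6 m²
Net abstraction = 2.04 × 10^6 − 1.26 × 10^6 = 7.8 × 10^5 m³/yr
Q_net = 7.8 × 10^5 m³/yr = 2137 m³/d
t = 34 weeks = 238 d
ΔV = Q × t = 2137 m³/d × 238 d = 5.086 × 10^5 m³
Δh = ΔV / (Sy × A) = 5.086 × 10^5 / (0.051 × 2.1 × 10^6) = 4.749 m

Δh ≈ 4.75 m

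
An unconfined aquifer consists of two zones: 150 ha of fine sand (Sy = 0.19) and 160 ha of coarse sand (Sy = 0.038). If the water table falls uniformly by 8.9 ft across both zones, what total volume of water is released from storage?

ΔV ≈ 9.38 × 10^5 m³

A₁ = 150 ha = 1.5 × 10^6 m²; A₂ = 160 ha = 1.6 × 10^6 m²
Δh = 8.9 ft = 2.713 m
ΔV₁ = 0.19 × 1.5 × 10^6 × 2.713 = 7.731 × 10^5 m³
ΔV₂ = 0.038 × 1.6 × 10^6 × 2.713 = 1.649 × 10^5 m³
ΔV = ΔV₁ + ΔV₂ = 9.381 × 10^5 m³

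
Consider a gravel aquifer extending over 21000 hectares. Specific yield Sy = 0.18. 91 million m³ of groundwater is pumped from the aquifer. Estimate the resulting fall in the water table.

Δh ≈ 2.41 m

A = 21000 hectares = 2.1 × 10^8 m²
ΔV = 91 million m³ = 9.1 × 10^7 m³
Δh = ΔV / (Sy × A) = 9.1 × 10^7 m³ / (0.18 × 2.1 × 10^8 m²) = 2.407 m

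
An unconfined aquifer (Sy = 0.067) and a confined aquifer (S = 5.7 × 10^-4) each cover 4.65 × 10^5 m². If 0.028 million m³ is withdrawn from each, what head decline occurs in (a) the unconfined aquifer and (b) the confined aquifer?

ΔV = 0.028 million m³ = 28000 m³
Unconfined: Δh_u = ΔV/(Sy·A) = 28000/(0.067 × 4.65 × 10^5) = 0.8987 m
Confined: Δh_c = ΔV/(S·A) = 28000/(5.7 × 10^-4 × 4.65 × 10^5) = 105.6 m

Δh_u ≈ 0.899 m; Δh_c ≈ 106 m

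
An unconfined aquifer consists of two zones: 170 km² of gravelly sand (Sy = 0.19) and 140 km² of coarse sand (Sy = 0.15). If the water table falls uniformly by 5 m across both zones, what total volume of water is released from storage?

A₁ = 170 km² = 1.7 × 10^8 m²; A₂ = 140 km² = 1.4 × 10^8 m²
ΔV₁ = 0.19 × 1.7 × 10^8 × 5 = 1.615 × 10^8 m³
ΔV₂ = 0.15 × 1.4 × 10^8 × 5 = 1.05 × 10^8 m³
ΔV = ΔV₁ + ΔV₂ = 2.665 × 10^8 m³

ΔV ≈ 2.67 × 10^8 m³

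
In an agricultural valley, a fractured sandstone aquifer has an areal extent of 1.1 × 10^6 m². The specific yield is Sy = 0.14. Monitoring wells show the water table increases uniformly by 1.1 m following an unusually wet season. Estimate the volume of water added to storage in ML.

ΔV ≈ 169 ML

ΔV = Sy × A × Δh = 0.14 × 1.1 × 10^6 m² × 1.1 m = 1.694 × 10^5 m³
ΔV = 1.694 × 10^5 m³ = 169.4 ML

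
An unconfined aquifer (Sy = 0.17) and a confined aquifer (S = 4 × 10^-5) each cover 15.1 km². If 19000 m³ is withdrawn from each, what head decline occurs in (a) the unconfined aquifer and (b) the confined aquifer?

A = 15.1 km² = 1.51 × 10^7 m²
Unconfined: Δh_u = ΔV/(Sy·A) = 19000/(0.17 × 1.51 × 10^7) = 0.007402 m
Confined: Δh_c = ΔV/(S·A) = 19000/(4 × 10^-5 × 1.51 × 10^7) = 31.46 m

Δh_u ≈ 0.0074 m; Δh_c ≈ 31.5 m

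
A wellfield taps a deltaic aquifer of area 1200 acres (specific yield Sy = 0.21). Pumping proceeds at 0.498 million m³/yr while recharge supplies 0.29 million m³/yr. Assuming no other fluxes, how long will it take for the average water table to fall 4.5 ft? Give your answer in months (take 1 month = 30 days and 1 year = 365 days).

A = 1200 acres = 4.856 × 10^6 m²
Δh = 4.5 ft = 1.372 m
ΔV = Sy × A × Δh = 0.21 × 4.856 × 10^6 × 1.372 = 1.399 × 10^6 m³
Net withdrawal = 0.498 − 0.29 = 0.208 million m³/yr = 569.9 m³/d
t = ΔV / Q = 1.399 × 10^6 m³ / 569.9 m³/d = 2455 d
t = 2455 d ≈ 81.82 months

t ≈ 81.8 months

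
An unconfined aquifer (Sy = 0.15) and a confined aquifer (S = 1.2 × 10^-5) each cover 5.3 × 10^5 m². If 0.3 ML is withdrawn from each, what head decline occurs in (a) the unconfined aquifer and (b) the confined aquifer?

Δh_u ≈ 0.00377 m; Δh_c ≈ 47.2 m

ΔV = 0.3 ML = 300 m³
Unconfined: Δh_u = ΔV/(Sy·A) = 300/(0.15 × 5.3 × 10^5) = 0.003774 m
Confined: Δh_c = ΔV/(S·A) = 300/(1.2 × 10^-5 × 5.3 × 10^5) = 47.17 m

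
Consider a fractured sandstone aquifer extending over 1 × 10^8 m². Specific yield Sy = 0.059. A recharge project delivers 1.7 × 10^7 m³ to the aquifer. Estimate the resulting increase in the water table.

Δh = ΔV / (Sy × A) = 1.7 × 10^7 m³ / (0.059 × 1 × 10^8 m²) = 2.881 m

Δh ≈ 2.88 m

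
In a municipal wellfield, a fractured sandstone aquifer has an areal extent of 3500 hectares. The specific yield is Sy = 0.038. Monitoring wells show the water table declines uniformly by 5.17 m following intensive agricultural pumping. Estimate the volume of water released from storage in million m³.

ΔV ≈ 6.88 million m³

A = 3500 hectares = 3.5 × 10^7 m²
ΔV = Sy × A × Δh = 0.038 × 3.5 × 10^7 m² × 5.17 m = 6.876 × 10^6 m³
ΔV = 6.876 × 10^6 m³ = 6.876 million m³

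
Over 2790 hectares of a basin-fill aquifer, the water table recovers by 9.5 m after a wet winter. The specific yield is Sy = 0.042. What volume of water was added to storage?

A = 2790 hectares = 2.79 × 10^7 m²
ΔV = Sy × A × Δh = 0.042 × 2.79 × 10^7 m² × 9.5 m = 1.113 × 10^7 m³

ΔV ≈ 1.11 × 10^7 m³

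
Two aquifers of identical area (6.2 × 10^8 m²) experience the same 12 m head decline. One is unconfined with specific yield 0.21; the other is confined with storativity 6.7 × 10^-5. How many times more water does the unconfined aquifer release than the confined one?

Unconfined: ΔV_u = Sy × A × Δh = 0.21 × 6.2 × 10^8 × 12 = 1.562 × 10^9 m³
Confined: ΔV_c = S × A × Δh = 6.7 × 10^-5 × 6.2 × 10^8 × 12 = 4.985 × 10^5 m³
Ratio = ΔV_u / ΔV_c = Sy / S = 0.21 / 6.7 × 10^-5 = 3134

ΔV_u / ΔV_c ≈ 3130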